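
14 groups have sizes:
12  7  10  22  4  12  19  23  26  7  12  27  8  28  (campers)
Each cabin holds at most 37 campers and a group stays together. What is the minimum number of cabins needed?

7

Total = 28 + 27 + 26 + 23 + 22 + 19 + 12 + 12 + 12 + 10 + 8 + 7 + 7 + 4 = 217 campers.
Lower bound: ⌈217/37⌉ = 6 cabins.
A packing using 7 cabins:
  cabin 1: 28 + 8 = 36
  cabin 2: 27 + 10 = 37
  cabin 3: 26 + 7 + 4 = 37
  cabin 4: 23 + 12 = 35
  cabin 5: 22 + 12 = 34
  cabin 6: 19 + 12 = 31
  cabin 7: 7 = 7
No arrangement into 6 cabins stays within capacity, so 7 is optimal.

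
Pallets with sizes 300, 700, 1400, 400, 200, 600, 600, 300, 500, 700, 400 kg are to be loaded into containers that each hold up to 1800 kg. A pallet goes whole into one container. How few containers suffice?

Total = 1400 + 700 + 700 + 600 + 600 + 500 + 400 + 400 + 300 + 300 + 200 = 6100 kg.
Lower bound: ⌈6100/1800⌉ = 4 containers.
A packing using 4 containers:
  container 1: 1400 + 400 = 1800
  container 2: 700 + 700 + 400 = 1800
  container 3: 600 + 600 + 500 = 1700
  container 4: 300 + 300 + 200 = 800
This matches the lower bound, so 4 is optimal.

4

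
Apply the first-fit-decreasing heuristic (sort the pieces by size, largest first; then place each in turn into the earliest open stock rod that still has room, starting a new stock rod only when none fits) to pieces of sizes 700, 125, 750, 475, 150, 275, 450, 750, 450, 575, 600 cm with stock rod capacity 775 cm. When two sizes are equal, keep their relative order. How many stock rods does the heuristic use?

Sorted descending: 750, 750, 700, 600, 575, 475, 450, 450, 275, 150, 125.
  750 → stock rod 1 (new)  [load 750/775]
  750 → stock rod 2 (new)  [load 750/775]
  700 → stock rod 3 (new)  [load 700/775]
  600 → stock rod 4 (new)  [load 600/775]
  575 → stock rod 5 (new)  [load 575/775]
  475 → stock rod 6 (new)  [load 475/775]
  450 → stock rod 7 (new)  [load 450/775]
  450 → stock rod 8 (new)  [load 450/775]
  275 → stock rod 6  [load 750/775]
  150 → stock rod 4  [load 750/775]
  125 → stock rod 5  [load 700/775]
8 stock rods opened.

8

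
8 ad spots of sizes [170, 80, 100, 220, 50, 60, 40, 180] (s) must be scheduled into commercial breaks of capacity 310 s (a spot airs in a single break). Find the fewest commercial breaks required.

Total = 220 + 180 + 170 + 100 + 80 + 60 + 50 + 40 = 900 s.
Lower bound: ⌈900/310⌉ = 3 commercial breaks.
A packing using 3 commercial breaks:
  break 1: 220 + 50 + 40 = 310
  break 2: 180 + 100 = 280
  break 3: 170 + 80 + 60 = 310
This matches the lower bound, so 3 is optimal.

3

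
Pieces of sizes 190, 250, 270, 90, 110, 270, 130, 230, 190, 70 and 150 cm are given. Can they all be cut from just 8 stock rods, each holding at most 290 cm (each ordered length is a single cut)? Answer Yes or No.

A valid assignment using 8 stock rods:
  stock rod 1: 270 = 270
  stock rod 2: 270 = 270
  stock rod 3: 250 = 250
  stock rod 4: 230 = 230
  stock rod 5: 190 + 90 = 280
  stock rod 6: 190 + 70 = 260
  stock rod 7: 150 + 130 = 280
  stock rod 8: 110 = 110
Every load is within 290 cm, so 8 stock rods suffice.

Yes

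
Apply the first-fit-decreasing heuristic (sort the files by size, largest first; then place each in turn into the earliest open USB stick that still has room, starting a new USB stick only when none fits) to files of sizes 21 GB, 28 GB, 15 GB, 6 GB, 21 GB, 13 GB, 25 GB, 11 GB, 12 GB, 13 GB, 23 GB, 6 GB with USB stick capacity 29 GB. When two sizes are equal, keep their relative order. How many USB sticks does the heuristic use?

Sorted descending: 28, 25, 23, 21, 21, 15, 13, 13, 12, 11, 6, 6.
  28 → USB stick 1 (new)  [load 28/29]
  25 → USB stick 2 (new)  [load 25/29]
  23 → USB stick 3 (new)  [load 23/29]
  21 → USB stick 4 (new)  [load 21/29]
  21 → USB stick 5 (new)  [load 21/29]
  15 → USB stick 6 (new)  [load 15/29]
  13 → USB stick 6  [load 28/29]
  13 → USB stick 7 (new)  [load 13/29]
  12 → USB stick 7  [load 25/29]
  11 → USB stick 8 (new)  [load 11/29]
  6 → USB stick 3  [load 29/29]
  6 → USB stick 4  [load 27/29]
8 USB sticks opened.

8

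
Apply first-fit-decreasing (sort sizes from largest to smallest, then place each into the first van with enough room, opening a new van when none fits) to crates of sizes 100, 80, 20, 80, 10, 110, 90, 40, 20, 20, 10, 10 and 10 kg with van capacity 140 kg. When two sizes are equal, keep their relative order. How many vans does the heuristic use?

Sorted descending: 110, 100, 90, 80, 80, 40, 20, 20, 20, 10, 10, 10, 10.
  110 → van 1 (new)  [load 110/140]
  100 → van 2 (new)  [load 100/140]
  90 → van 3 (new)  [load 90/140]
  80 → van 4 (new)  [load 80/140]
  80 → van 5 (new)  [load 80/140]
  40 → van 2  [load 140/140]
  20 → van 1  [load 130/140]
  20 → van 3  [load 110/140]
  20 → van 3  [load 130/140]
  10 → van 1  [load 140/140]
  10 → van 3  [load 140/140]
  10 → van 4  [load 90/140]
  10 → van 4  [load 100/140]
5 vans opened.

5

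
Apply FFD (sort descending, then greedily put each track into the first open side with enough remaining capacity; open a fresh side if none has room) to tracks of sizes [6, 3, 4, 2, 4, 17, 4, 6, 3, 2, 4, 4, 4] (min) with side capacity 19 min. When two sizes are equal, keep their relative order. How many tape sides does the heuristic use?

Sorted descending: 17, 6, 6, 4, 4, 4, 4, 4, 4, 3, 3, 2, 2.
  17 → side 1 (new)  [load 17/19]
  6 → side 2 (new)  [load 6/19]
  6 → side 2  [load 12/19]
  4 → side 2  [load 16/19]
  4 → side 3 (new)  [load 4/19]
  4 → side 3  [load 8/19]
  4 → side 3  [load 12/19]
  4 → side 3  [load 16/19]
  4 → side 4 (new)  [load 4/19]
  3 → side 2  [load 19/19]
  3 → side 3  [load 19/19]
  2 → side 1  [load 19/19]
  2 → side 4  [load 6/19]
4 tape sides opened.

4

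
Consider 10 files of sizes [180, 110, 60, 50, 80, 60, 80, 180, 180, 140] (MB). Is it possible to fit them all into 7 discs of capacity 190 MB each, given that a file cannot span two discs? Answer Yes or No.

A valid assignment using 7 discs:
  disc 1: 180 = 180
  disc 2: 180 = 180
  disc 3: 180 = 180
  disc 4: 140 + 50 = 190
  disc 5: 110 + 80 = 190
  disc 6: 80 + 60 = 140
  disc 7: 60 = 60
Every load is within 190 MB, so 7 discs suffice.

Yes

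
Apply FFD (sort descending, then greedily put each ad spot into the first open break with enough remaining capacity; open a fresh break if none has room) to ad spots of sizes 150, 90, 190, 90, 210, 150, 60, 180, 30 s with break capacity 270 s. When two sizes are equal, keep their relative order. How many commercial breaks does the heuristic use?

Sorted descending: 210, 190, 180, 150, 150, 90, 90, 60, 30.
  210 → break 1 (new)  [load 210/270]
  190 → break 2 (new)  [load 190/270]
  180 → break 3 (new)  [load 180/270]
  150 → break 4 (new)  [load 150/270]
  150 → break 5 (new)  [load 150/270]
  90 → break 3  [load 270/270]
  90 → break 4  [load 240/270]
  60 → break 1  [load 270/270]
  30 → break 2  [load 220/270]
5 commercial breaks opened.

5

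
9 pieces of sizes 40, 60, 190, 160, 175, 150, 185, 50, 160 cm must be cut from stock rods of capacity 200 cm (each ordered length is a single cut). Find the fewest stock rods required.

Total = 190 + 185 + 175 + 160 + 160 + 150 + 60 + 50 + 40 = 1170 cm.
Lower bound: ⌈1170/200⌉ = 6 stock rods.
A packing using 7 stock rods:
  stock rod 1: 190 = 190
  stock rod 2: 185 = 185
  stock rod 3: 175 = 175
  stock rod 4: 160 + 40 = 200
  stock rod 5: 160 = 160
  stock rod 6: 150 + 50 = 200
  stock rod 7: 60 = 60
No arrangement into 6 stock rods stays within capacity, so 7 is optimal.

7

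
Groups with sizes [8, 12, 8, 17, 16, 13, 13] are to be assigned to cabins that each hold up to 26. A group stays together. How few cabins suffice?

4

Total = 17 + 16 + 13 + 13 + 12 + 8 + 8 = 87.
Lower bound: ⌈87/26⌉ = 4 cabins.
A packing using 4 cabins:
  cabin 1: 17 + 8 = 25
  cabin 2: 16 + 8 = 24
  cabin 3: 13 + 13 = 26
  cabin 4: 12 = 12
This matches the lower bound, so 4 is optimal.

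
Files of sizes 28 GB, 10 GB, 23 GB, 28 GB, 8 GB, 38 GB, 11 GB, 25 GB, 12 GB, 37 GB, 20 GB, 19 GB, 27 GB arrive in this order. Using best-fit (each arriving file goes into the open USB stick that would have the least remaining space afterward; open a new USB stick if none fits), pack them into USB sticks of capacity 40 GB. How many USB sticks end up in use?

  28 → USB stick 1 (new)  [load 28/40]
  10 → USB stick 1  [load 38/40]
  23 → USB stick 2 (new)  [load 23/40]
  28 → USB stick 3 (new)  [load 28/40]
  8 → USB stick 3  [load 36/40]
  38 → USB stick 4 (new)  [load 38/40]
  11 → USB stick 2  [load 34/40]
  25 → USB stick 5 (new)  [load 25/40]
  12 → USB stick 5  [load 37/40]
  37 → USB stick 6 (new)  [load 37/40]
  20 → USB stick 7 (new)  [load 20/40]
  19 → USB stick 7  [load 39/40]
  27 → USB stick 8 (new)  [load 27/40]
8 USB sticks opened.

8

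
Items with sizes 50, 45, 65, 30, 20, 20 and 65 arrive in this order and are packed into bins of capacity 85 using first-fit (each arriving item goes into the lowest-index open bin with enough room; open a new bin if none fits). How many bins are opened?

4

  50 → bin 1 (new)  [load 50/85]
  45 → bin 2 (new)  [load 45/85]
  65 → bin 3 (new)  [load 65/85]
  30 → bin 1  [load 80/85]
  20 → bin 2  [load 65/85]
  20 → bin 2  [load 85/85]
  65 → bin 4 (new)  [load 65/85]
4 bins opened.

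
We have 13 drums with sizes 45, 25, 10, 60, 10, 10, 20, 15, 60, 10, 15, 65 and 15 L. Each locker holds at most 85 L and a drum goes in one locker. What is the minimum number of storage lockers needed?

Total = 65 + 60 + 60 + 45 + 25 + 20 + 15 + 15 + 15 + 10 + 10 + 10 + 10 = 360 L.
Lower bound: ⌈360/85⌉ = 5 storage lockers.
A packing using 5 storage lockers:
  locker 1: 65 + 20 = 85
  locker 2: 60 + 25 = 85
  locker 3: 60 + 15 + 10 = 85
  locker 4: 45 + 15 + 15 + 10 = 85
  locker 5: 10 + 10 = 20
This matches the lower bound, so 5 is optimal.

5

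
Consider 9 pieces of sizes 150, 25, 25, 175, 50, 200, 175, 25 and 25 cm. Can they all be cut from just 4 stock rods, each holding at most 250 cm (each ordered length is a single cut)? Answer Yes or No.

Yes

A valid assignment using 4 stock rods:
  stock rod 1: 200 + 50 = 250
  stock rod 2: 175 + 25 + 25 + 25 = 250
  stock rod 3: 175 + 25 = 200
  stock rod 4: 150 = 150
Every load is within 250 cm, so 4 stock rods suffice.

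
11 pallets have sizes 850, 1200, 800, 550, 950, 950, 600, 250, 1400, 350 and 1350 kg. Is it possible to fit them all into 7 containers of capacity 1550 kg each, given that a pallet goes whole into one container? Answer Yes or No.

Yes

A valid assignment using 7 containers:
  container 1: 1400 = 1400
  container 2: 1350 = 1350
  container 3: 1200 + 350 = 1550
  container 4: 950 + 600 = 1550
  container 5: 950 + 550 = 1500
  container 6: 850 + 250 = 1100
  container 7: 800 = 800
Every load is within 1550 kg, so 7 containers suffice.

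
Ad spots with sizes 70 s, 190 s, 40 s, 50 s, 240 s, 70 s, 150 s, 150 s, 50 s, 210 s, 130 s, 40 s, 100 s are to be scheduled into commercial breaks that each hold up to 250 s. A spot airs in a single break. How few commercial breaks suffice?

7

Total = 240 + 210 + 190 + 150 + 150 + 130 + 100 + 70 + 70 + 50 + 50 + 40 + 40 = 1490 s.
Lower bound: ⌈1490/250⌉ = 6 commercial breaks.
A packing using 7 commercial breaks:
  break 1: 240 = 240
  break 2: 210 + 40 = 250
  break 3: 190 + 50 = 240
  break 4: 150 + 100 = 250
  break 5: 150 + 70 = 220
  break 6: 130 + 70 + 50 = 250
  break 7: 40 = 40
No arrangement into 6 commercial breaks stays within capacity, so 7 is optimal.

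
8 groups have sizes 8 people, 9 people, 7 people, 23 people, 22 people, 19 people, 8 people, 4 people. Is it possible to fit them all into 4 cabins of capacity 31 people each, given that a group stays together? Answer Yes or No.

Yes

A valid assignment using 4 cabins:
  cabin 1: 23 + 8 = 31
  cabin 2: 22 + 9 = 31
  cabin 3: 19 + 8 + 4 = 31
  cabin 4: 7 = 7
Every load is within 31 people, so 4 cabins suffice.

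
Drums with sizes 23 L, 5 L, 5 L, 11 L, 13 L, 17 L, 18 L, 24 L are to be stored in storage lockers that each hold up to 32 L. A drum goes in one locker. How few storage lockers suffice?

Total = 24 + 23 + 18 + 17 + 13 + 11 + 5 + 5 = 116 L.
Lower bound: ⌈116/32⌉ = 4 storage lockers.
A packing using 4 storage lockers:
  locker 1: 24 + 5 = 29
  locker 2: 23 + 5 = 28
  locker 3: 18 + 13 = 31
  locker 4: 17 + 11 = 28
This matches the lower bound, so 4 is optimal.

4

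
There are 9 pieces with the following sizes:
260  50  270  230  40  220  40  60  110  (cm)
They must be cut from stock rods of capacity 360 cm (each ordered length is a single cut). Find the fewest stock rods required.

Total = 270 + 260 + 230 + 220 + 110 + 60 + 50 + 40 + 40 = 1280 cm.
Lower bound: ⌈1280/360⌉ = 4 stock rods.
A packing using 4 stock rods:
  stock rod 1: 270 + 60 = 330
  stock rod 2: 260 + 50 + 40 = 350
  stock rod 3: 230 + 110 = 340
  stock rod 4: 220 + 40 = 260
This matches the lower bound, so 4 is optimal.

4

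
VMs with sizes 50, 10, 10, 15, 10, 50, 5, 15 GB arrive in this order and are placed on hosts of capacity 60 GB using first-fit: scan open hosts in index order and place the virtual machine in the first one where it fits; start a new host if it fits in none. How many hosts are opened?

3

  50 → host 1 (new)  [load 50/60]
  10 → host 1  [load 60/60]
  10 → host 2 (new)  [load 10/60]
  15 → host 2  [load 25/60]
  10 → host 2  [load 35/60]
  50 → host 3 (new)  [load 50/60]
  5 → host 2  [load 40/60]
  15 → host 2  [load 55/60]
3 hosts opened.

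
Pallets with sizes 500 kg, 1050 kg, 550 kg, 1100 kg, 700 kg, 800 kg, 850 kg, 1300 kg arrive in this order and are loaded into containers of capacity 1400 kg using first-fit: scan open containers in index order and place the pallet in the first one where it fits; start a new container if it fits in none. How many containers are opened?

7

  500 → container 1 (new)  [load 500/1400]
  1050 → container 2 (new)  [load 1050/1400]
  550 → container 1  [load 1050/1400]
  1100 → container 3 (new)  [load 1100/1400]
  700 → container 4 (new)  [load 700/1400]
  800 → container 5 (new)  [load 800/1400]
  850 → container 6 (new)  [load 850/1400]
  1300 → container 7 (new)  [load 1300/1400]
7 containers opened.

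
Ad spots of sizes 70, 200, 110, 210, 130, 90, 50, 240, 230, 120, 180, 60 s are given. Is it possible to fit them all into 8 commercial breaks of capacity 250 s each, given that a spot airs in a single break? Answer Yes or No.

A valid assignment using 8 commercial breaks:
  break 1: 240 = 240
  break 2: 230 = 230
  break 3: 210 = 210
  break 4: 200 + 50 = 250
  break 5: 180 + 70 = 250
  break 6: 130 + 120 = 250
  break 7: 110 + 90 = 200
  break 8: 60 = 60
Every load is within 250 s, so 8 commercial breaks suffice.

Yes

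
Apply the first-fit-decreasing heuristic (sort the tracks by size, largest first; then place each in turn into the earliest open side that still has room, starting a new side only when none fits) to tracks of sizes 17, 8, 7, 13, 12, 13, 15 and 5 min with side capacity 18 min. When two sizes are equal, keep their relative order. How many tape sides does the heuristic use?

6

Sorted descending: 17, 15, 13, 13, 12, 8, 7, 5.
  17 → side 1 (new)  [load 17/18]
  15 → side 2 (new)  [load 15/18]
  13 → side 3 (new)  [load 13/18]
  13 → side 4 (new)  [load 13/18]
  12 → side 5 (new)  [load 12/18]
  8 → side 6 (new)  [load 8/18]
  7 → side 6  [load 15/18]
  5 → side 3  [load 18/18]
6 tape sides opened.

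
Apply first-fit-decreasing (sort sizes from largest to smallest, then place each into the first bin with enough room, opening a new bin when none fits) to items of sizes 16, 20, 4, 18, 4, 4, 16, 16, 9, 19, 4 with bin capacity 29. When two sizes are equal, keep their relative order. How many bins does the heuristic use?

6

Sorted descending: 20, 19, 18, 16, 16, 16, 9, 4, 4, 4, 4.
  20 → bin 1 (new)  [load 20/29]
  19 → bin 2 (new)  [load 19/29]
  18 → bin 3 (new)  [load 18/29]
  16 → bin 4 (new)  [load 16/29]
  16 → bin 5 (new)  [load 16/29]
  16 → bin 6 (new)  [load 16/29]
  9 → bin 1  [load 29/29]
  4 → bin 2  [load 23/29]
  4 → bin 2  [load 27/29]
  4 → bin 3  [load 22/29]
  4 → bin 3  [load 26/29]
6 bins opened.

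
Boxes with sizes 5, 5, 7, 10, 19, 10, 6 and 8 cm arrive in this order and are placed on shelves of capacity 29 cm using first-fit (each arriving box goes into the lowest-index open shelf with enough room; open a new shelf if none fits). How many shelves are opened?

3

  5 → shelf 1 (new)  [load 5/29]
  5 → shelf 1  [load 10/29]
  7 → shelf 1  [load 17/29]
  10 → shelf 1  [load 27/29]
  19 → shelf 2 (new)  [load 19/29]
  10 → shelf 2  [load 29/29]
  6 → shelf 3 (new)  [load 6/29]
  8 → shelf 3  [load 14/29]
3 shelves opened.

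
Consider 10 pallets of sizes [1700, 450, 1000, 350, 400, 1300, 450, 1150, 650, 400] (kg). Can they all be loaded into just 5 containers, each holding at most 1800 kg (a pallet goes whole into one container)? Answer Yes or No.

A valid assignment using 5 containers:
  container 1: 1700 = 1700
  container 2: 1300 + 450 = 1750
  container 3: 1150 + 650 = 1800
  container 4: 1000 + 450 + 350 = 1800
  container 5: 400 + 400 = 800
Every load is within 1800 kg, so 5 containers suffice.

Yes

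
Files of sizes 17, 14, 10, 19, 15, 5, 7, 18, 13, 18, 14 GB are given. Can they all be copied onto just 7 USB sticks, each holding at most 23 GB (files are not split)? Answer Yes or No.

No

Total = 150 GB; ⌈150/23⌉ = 7.
8 files each exceed half the capacity and cannot share a USB stick, forcing at least 8 USB sticks.
At least 8 USB sticks are required, but only 7 are allowed.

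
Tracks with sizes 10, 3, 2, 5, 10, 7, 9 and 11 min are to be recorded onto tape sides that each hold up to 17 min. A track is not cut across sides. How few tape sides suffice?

4

Total = 11 + 10 + 10 + 9 + 7 + 5 + 3 + 2 = 57 min.
Lower bound: ⌈57/17⌉ = 4 tape sides.
A packing using 4 tape sides:
  side 1: 11 + 5 = 16
  side 2: 10 + 7 = 17
  side 3: 10 + 3 + 2 = 15
  side 4: 9 = 9
This matches the lower bound, so 4 is optimal.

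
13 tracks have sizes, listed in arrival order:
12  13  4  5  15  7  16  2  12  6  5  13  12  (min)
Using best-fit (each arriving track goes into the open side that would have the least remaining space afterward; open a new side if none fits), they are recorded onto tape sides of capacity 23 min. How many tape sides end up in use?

7

  12 → side 1 (new)  [load 12/23]
  13 → side 2 (new)  [load 13/23]
  4 → side 2  [load 17/23]
  5 → side 2  [load 22/23]
  15 → side 3 (new)  [load 15/23]
  7 → side 3  [load 22/23]
  16 → side 4 (new)  [load 16/23]
  2 → side 4  [load 18/23]
  12 → side 5 (new)  [load 12/23]
  6 → side 1  [load 18/23]
  5 → side 1  [load 23/23]
  13 → side 6 (new)  [load 13/23]
  12 → side 7 (new)  [load 12/23]
7 tape sides opened.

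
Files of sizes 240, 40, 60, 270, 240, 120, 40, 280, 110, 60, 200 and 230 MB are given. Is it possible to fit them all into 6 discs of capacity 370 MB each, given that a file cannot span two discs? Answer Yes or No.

A valid assignment using 6 discs:
  disc 1: 280 + 60 = 340
  disc 2: 270 + 60 + 40 = 370
  disc 3: 240 + 120 = 360
  disc 4: 240 + 110 = 350
  disc 5: 230 + 40 = 270
  disc 6: 200 = 200
Every load is within 370 MB, so 6 discs suffice.

Yes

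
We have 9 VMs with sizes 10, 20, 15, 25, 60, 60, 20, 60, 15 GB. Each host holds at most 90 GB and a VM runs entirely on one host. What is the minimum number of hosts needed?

4

Total = 60 + 60 + 60 + 25 + 20 + 20 + 15 + 15 + 10 = 285 GB.
Lower bound: ⌈285/90⌉ = 4 hosts.
A packing using 4 hosts:
  host 1: 60 + 25 = 85
  host 2: 60 + 20 + 10 = 90
  host 3: 60 + 20 = 80
  host 4: 15 + 15 = 30
This matches the lower bound, so 4 is optimal.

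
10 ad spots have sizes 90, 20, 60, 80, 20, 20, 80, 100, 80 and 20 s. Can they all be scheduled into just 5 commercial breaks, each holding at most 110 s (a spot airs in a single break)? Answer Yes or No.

Total = 570 s; ⌈570/110⌉ = 6.
At least 6 commercial breaks are required, but only 5 are allowed.

No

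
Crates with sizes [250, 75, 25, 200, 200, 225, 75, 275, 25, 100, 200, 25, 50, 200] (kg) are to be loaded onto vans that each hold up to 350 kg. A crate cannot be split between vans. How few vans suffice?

Total = 275 + 250 + 225 + 200 + 200 + 200 + 200 + 100 + 75 + 75 + 50 + 25 + 25 + 25 = 1925 kg.
Lower bound: ⌈1925/350⌉ = 6 vans.
Also, 7 crates each exceed 175 kg, and no two of those can share a van, so at least 7 vans are needed.
A packing using 7 vans:
  van 1: 275 + 75 = 350
  van 2: 250 + 100 = 350
  van 3: 225 + 75 + 50 = 350
  van 4: 200 + 25 + 25 + 25 = 275
  van 5: 200 = 200
  van 6: 200 = 200
  van 7: 200 = 200
This matches the lower bound, so 7 is optimal.

7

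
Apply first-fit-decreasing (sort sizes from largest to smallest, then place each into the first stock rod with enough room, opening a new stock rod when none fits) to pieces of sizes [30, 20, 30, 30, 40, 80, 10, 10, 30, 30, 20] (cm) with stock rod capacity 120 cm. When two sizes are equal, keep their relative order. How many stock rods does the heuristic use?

3

Sorted descending: 80, 40, 30, 30, 30, 30, 30, 20, 20, 10, 10.
  80 → stock rod 1 (new)  [load 80/120]
  40 → stock rod 1  [load 120/120]
  30 → stock rod 2 (new)  [load 30/120]
  30 → stock rod 2  [load 60/120]
  30 → stock rod 2  [load 90/120]
  30 → stock rod 2  [load 120/120]
  30 → stock rod 3 (new)  [load 30/120]
  20 → stock rod 3  [load 50/120]
  20 → stock rod 3  [load 70/120]
  10 → stock rod 3  [load 80/120]
  10 → stock rod 3  [load 90/120]
3 stock rods opened.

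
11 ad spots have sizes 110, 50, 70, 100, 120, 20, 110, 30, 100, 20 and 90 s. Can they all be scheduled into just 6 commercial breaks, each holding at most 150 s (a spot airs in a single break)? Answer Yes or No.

No

Total = 820 s; ⌈820/150⌉ = 6.
The bound of 6 does not rule out 6, but exhaustive search shows no assignment into 6 commercial breaks of capacity 150 s exists — the minimum is 7.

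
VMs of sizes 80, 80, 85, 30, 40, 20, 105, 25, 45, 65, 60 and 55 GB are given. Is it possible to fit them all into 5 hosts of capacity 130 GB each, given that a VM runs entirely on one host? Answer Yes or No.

No

Total = 690 GB; ⌈690/130⌉ = 6.
At least 6 hosts are required, but only 5 are allowed.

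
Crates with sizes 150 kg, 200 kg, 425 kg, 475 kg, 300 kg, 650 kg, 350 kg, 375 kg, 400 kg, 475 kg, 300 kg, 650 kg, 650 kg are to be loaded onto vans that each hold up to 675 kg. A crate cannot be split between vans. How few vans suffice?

Total = 650 + 650 + 650 + 475 + 475 + 425 + 400 + 375 + 350 + 300 + 300 + 200 + 150 = 5400 kg.
Lower bound: ⌈5400/675⌉ = 8 vans.
Also, 9 crates each exceed 675/2 kg, and no two of those can share a van, so at least 9 vans are needed.
A packing using 9 vans:
  van 1: 650 = 650
  van 2: 650 = 650
  van 3: 650 = 650
  van 4: 475 + 200 = 675
  van 5: 475 + 150 = 625
  van 6: 425 = 425
  van 7: 400 = 400
  van 8: 375 + 300 = 675
  van 9: 350 + 300 = 650
This matches the lower bound, so 9 is optimal.

9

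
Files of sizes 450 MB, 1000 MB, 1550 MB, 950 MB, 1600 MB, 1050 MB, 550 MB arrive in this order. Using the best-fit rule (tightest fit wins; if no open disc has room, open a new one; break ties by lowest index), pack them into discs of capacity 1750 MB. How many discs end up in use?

  450 → disc 1 (new)  [load 450/1750]
  1000 → disc 1  [load 1450/1750]
  1550 → disc 2 (new)  [load 1550/1750]
  950 → disc 3 (new)  [load 950/1750]
  1600 → disc 4 (new)  [load 1600/1750]
  1050 → disc 5 (new)  [load 1050/1750]
  550 → disc 5  [load 1600/1750]
5 discs opened.

5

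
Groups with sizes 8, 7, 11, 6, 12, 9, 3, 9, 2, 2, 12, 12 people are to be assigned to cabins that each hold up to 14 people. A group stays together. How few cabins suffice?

8

Total = 12 + 12 + 12 + 11 + 9 + 9 + 8 + 7 + 6 + 3 + 2 + 2 = 93 people.
Lower bound: ⌈93/14⌉ = 7 cabins.
A packing using 8 cabins:
  cabin 1: 12 + 2 = 14
  cabin 2: 12 + 2 = 14
  cabin 3: 12 = 12
  cabin 4: 11 + 3 = 14
  cabin 5: 9 = 9
  cabin 6: 9 = 9
  cabin 7: 8 + 6 = 14
  cabin 8: 7 = 7
No arrangement into 7 cabins stays within capacity, so 8 is optimal.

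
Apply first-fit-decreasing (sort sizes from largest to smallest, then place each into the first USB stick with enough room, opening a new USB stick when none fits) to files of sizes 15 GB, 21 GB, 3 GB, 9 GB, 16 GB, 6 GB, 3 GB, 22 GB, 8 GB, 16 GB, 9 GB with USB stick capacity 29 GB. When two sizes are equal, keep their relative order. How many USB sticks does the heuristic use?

Sorted descending: 22, 21, 16, 16, 15, 9, 9, 8, 6, 3, 3.
  22 → USB stick 1 (new)  [load 22/29]
  21 → USB stick 2 (new)  [load 21/29]
  16 → USB stick 3 (new)  [load 16/29]
  16 → USB stick 4 (new)  [load 16/29]
  15 → USB stick 5 (new)  [load 15/29]
  9 → USB stick 3  [load 25/29]
  9 → USB stick 4  [load 25/29]
  8 → USB stick 2  [load 29/29]
  6 → USB stick 1  [load 28/29]
  3 → USB stick 3  [load 28/29]
  3 → USB stick 4  [load 28/29]
5 USB sticks opened.

5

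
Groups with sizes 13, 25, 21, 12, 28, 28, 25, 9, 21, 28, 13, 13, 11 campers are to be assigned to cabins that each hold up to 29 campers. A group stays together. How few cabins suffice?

Total = 28 + 28 + 28 + 25 + 25 + 21 + 21 + 13 + 13 + 13 + 12 + 11 + 9 = 247 campers.
Lower bound: ⌈247/29⌉ = 9 cabins.
A packing using 10 cabins:
  cabin 1: 28 = 28
  cabin 2: 28 = 28
  cabin 3: 28 = 28
  cabin 4: 25 = 25
  cabin 5: 25 = 25
  cabin 6: 21 = 21
  cabin 7: 21 = 21
  cabin 8: 13 + 13 = 26
  cabin 9: 13 + 12 = 25
  cabin 10: 11 + 9 = 20
No arrangement into 9 cabins stays within capacity, so 10 is optimal.

10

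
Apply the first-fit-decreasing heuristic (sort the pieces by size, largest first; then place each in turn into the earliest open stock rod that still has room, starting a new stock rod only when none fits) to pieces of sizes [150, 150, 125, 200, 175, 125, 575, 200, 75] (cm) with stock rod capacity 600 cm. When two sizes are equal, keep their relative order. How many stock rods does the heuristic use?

Sorted descending: 575, 200, 200, 175, 150, 150, 125, 125, 75.
  575 → stock rod 1 (new)  [load 575/600]
  200 → stock rod 2 (new)  [load 200/600]
  200 → stock rod 2  [load 400/600]
  175 → stock rod 2  [load 575/600]
  150 → stock rod 3 (new)  [load 150/600]
  150 → stock rod 3  [load 300/600]
  125 → stock rod 3  [load 425/600]
  125 → stock rod 3  [load 550/600]
  75 → stock rod 4 (new)  [load 75/600]
4 stock rods opened.

4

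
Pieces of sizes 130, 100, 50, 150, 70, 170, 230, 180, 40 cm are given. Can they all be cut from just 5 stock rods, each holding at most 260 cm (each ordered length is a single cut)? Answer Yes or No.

A valid assignment using 5 stock rods:
  stock rod 1: 230 = 230
  stock rod 2: 180 + 70 = 250
  stock rod 3: 170 + 50 + 40 = 260
  stock rod 4: 150 + 100 = 250
  stock rod 5: 130 = 130
Every load is within 260 cm, so 5 stock rods suffice.

Yes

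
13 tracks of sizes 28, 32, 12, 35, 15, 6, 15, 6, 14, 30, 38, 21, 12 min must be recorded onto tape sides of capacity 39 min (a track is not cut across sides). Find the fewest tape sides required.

8

Total = 38 + 35 + 32 + 30 + 28 + 21 + 15 + 15 + 14 + 12 + 12 + 6 + 6 = 264 min.
Lower bound: ⌈264/39⌉ = 7 tape sides.
A packing using 8 tape sides:
  side 1: 38 = 38
  side 2: 35 = 35
  side 3: 32 + 6 = 38
  side 4: 30 + 6 = 36
  side 5: 28 = 28
  side 6: 21 + 15 = 36
  side 7: 15 + 14 = 29
  side 8: 12 + 12 = 24
No arrangement into 7 tape sides stays within capacity, so 8 is optimal.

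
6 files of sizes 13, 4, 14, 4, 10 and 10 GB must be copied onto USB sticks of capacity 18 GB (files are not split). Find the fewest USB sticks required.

4

Total = 14 + 13 + 10 + 10 + 4 + 4 = 55 GB.
Lower bound: ⌈55/18⌉ = 4 USB sticks.
A packing using 4 USB sticks:
  USB stick 1: 14 + 4 = 18
  USB stick 2: 13 + 4 = 17
  USB stick 3: 10 = 10
  USB stick 4: 10 = 10
This matches the lower bound, so 4 is optimal.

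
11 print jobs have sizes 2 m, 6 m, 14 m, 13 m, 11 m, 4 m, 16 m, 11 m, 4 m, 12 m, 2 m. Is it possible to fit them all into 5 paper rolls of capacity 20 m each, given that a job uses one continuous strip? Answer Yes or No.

Total = 95 m; ⌈95/20⌉ = 5.
6 print jobs each exceed half the capacity and cannot share a roll, forcing at least 6 paper rolls.
At least 6 paper rolls are required, but only 5 are allowed.

No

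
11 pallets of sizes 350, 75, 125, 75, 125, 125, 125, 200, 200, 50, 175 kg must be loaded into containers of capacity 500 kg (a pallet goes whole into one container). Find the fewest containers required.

Total = 350 + 200 + 200 + 175 + 125 + 125 + 125 + 125 + 75 + 75 + 50 = 1625 kg.
Lower bound: ⌈1625/500⌉ = 4 containers.
A packing using 4 containers:
  container 1: 350 + 125 = 475
  container 2: 200 + 200 + 75 = 475
  container 3: 175 + 125 + 125 + 75 = 500
  container 4: 125 + 50 = 175
This matches the lower bound, so 4 is optimal.

4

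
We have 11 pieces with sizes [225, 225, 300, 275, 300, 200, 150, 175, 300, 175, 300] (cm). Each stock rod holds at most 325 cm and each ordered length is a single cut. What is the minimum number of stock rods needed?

Total = 300 + 300 + 300 + 300 + 275 + 225 + 225 + 200 + 175 + 175 + 150 = 2625 cm.
Lower bound: ⌈2625/325⌉ = 9 stock rods.
Also, 10 pieces each exceed 325/2 cm, and no two of those can share a stock rod, so at least 10 stock rods are needed.
A packing using 10 stock rods:
  stock rod 1: 300 = 300
  stock rod 2: 300 = 300
  stock rod 3: 300 = 300
  stock rod 4: 300 = 300
  stock rod 5: 275 = 275
  stock rod 6: 225 = 225
  stock rod 7: 225 = 225
  stock rod 8: 200 = 200
  stock rod 9: 175 + 150 = 325
  stock rod 10: 175 = 175
This matches the lower bound, so 10 is optimal.

10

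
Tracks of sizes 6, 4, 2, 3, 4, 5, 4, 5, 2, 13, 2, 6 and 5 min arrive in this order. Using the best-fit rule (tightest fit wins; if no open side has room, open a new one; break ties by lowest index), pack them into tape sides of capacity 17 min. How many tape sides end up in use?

  6 → side 1 (new)  [load 6/17]
  4 → side 1  [load 10/17]
  2 → side 1  [load 12/17]
  3 → side 1  [load 15/17]
  4 → side 2 (new)  [load 4/17]
  5 → side 2  [load 9/17]
  4 → side 2  [load 13/17]
  5 → side 3 (new)  [load 5/17]
  2 → side 1  [load 17/17]
  13 → side 4 (new)  [load 13/17]
  2 → side 2  [load 15/17]
  6 → side 3  [load 11/17]
  5 → side 3  [load 16/17]
4 tape sides opened.

4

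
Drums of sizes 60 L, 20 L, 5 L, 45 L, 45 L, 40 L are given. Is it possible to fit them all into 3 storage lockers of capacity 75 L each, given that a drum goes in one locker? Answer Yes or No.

No

Total = 215 L; ⌈215/75⌉ = 3.
4 drums each exceed half the capacity and cannot share a locker, forcing at least 4 storage lockers.
At least 4 storage lockers are required, but only 3 are allowed.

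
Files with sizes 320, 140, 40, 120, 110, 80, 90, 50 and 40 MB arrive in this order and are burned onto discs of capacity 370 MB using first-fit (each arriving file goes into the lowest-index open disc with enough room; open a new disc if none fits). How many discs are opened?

3

  320 → disc 1 (new)  [load 320/370]
  140 → disc 2 (new)  [load 140/370]
  40 → disc 1  [load 360/370]
  120 → disc 2  [load 260/370]
  110 → disc 2  [load 370/370]
  80 → disc 3 (new)  [load 80/370]
  90 → disc 3  [load 170/370]
  50 → disc 3  [load 220/370]
  40 → disc 3  [load 260/370]
3 discs opened.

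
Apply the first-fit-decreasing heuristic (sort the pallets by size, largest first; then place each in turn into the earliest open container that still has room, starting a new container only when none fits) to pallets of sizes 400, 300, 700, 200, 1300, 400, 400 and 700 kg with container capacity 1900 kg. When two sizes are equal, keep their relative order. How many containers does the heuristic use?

3

Sorted descending: 1300, 700, 700, 400, 400, 400, 300, 200.
  1300 → container 1 (new)  [load 1300/1900]
  700 → container 2 (new)  [load 700/1900]
  700 → container 2  [load 1400/1900]
  400 → container 1  [load 1700/1900]
  400 → container 2  [load 1800/1900]
  400 → container 3 (new)  [load 400/1900]
  300 → container 3  [load 700/1900]
  200 → container 1  [load 1900/1900]
3 containers opened.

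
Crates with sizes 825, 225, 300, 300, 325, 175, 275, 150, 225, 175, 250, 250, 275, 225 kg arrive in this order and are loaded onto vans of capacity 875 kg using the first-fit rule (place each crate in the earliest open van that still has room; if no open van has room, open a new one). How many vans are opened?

5

  825 → van 1 (new)  [load 825/875]
  225 → van 2 (new)  [load 225/875]
  300 → van 2  [load 525/875]
  300 → van 2  [load 825/875]
  325 → van 3 (new)  [load 325/875]
  175 → van 3  [load 500/875]
  275 → van 3  [load 775/875]
  150 → van 4 (new)  [load 150/875]
  225 → van 4  [load 375/875]
  175 → van 4  [load 550/875]
  250 → van 4  [load 800/875]
  250 → van 5 (new)  [load 250/875]
  275 → van 5  [load 525/875]
  225 → van 5  [load 750/875]
5 vans opened.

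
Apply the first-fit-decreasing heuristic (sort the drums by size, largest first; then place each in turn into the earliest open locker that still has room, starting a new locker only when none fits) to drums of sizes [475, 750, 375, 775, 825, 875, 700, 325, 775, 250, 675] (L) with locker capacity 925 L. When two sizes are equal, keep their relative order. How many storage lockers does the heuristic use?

9

Sorted descending: 875, 825, 775, 775, 750, 700, 675, 475, 375, 325, 250.
  875 → locker 1 (new)  [load 875/925]
  825 → locker 2 (new)  [load 825/925]
  775 → locker 3 (new)  [load 775/925]
  775 → locker 4 (new)  [load 775/925]
  750 → locker 5 (new)  [load 750/925]
  700 → locker 6 (new)  [load 700/925]
  675 → locker 7 (new)  [load 675/925]
  475 → locker 8 (new)  [load 475/925]
  375 → locker 8  [load 850/925]
  325 → locker 9 (new)  [load 325/925]
  250 → locker 7  [load 925/925]
9 storage lockers opened.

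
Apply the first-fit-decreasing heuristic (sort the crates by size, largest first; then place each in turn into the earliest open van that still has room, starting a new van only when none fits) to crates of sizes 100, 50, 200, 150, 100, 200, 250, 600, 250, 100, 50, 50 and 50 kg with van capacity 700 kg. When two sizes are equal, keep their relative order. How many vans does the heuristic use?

4

Sorted descending: 600, 250, 250, 200, 200, 150, 100, 100, 100, 50, 50, 50, 50.
  600 → van 1 (new)  [load 600/700]
  250 → van 2 (new)  [load 250/700]
  250 → van 2  [load 500/700]
  200 → van 2  [load 700/700]
  200 → van 3 (new)  [load 200/700]
  150 → van 3  [load 350/700]
  100 → van 1  [load 700/700]
  100 → van 3  [load 450/700]
  100 → van 3  [load 550/700]
  50 → van 3  [load 600/700]
  50 → van 3  [load 650/700]
  50 → van 3  [load 700/700]
  50 → van 4 (new)  [load 50/700]
4 vans opened.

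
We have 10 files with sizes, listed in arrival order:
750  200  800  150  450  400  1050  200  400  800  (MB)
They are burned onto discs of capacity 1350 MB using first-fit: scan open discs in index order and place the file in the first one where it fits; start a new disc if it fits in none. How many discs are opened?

  750 → disc 1 (new)  [load 750/1350]
  200 → disc 1  [load 950/1350]
  800 → disc 2 (new)  [load 800/1350]
  150 → disc 1  [load 1100/1350]
  450 → disc 2  [load 1250/1350]
  400 → disc 3 (new)  [load 400/1350]
  1050 → disc 4 (new)  [load 1050/1350]
  200 → disc 1  [load 1300/1350]
  400 → disc 3  [load 800/1350]
  800 → disc 5 (new)  [load 800/1350]
5 discs opened.

5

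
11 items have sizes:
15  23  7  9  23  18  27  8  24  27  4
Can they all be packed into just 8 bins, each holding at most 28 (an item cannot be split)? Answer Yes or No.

Yes

A valid assignment using 8 bins:
  bin 1: 27 = 27
  bin 2: 27 = 27
  bin 3: 24 + 4 = 28
  bin 4: 23 = 23
  bin 5: 23 = 23
  bin 6: 18 + 9 = 27
  bin 7: 15 + 8 = 23
  bin 8: 7 = 7
Every load is within 28, so 8 bins suffice.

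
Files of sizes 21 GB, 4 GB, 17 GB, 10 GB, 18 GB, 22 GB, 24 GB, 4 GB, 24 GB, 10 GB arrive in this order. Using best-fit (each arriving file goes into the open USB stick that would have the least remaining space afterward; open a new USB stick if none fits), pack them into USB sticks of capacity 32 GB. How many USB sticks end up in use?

  21 → USB stick 1 (new)  [load 21/32]
  4 → USB stick 1  [load 25/32]
  17 → USB stick 2 (new)  [load 17/32]
  10 → USB stick 2  [load 27/32]
  18 → USB stick 3 (new)  [load 18/32]
  22 → USB stick 4 (new)  [load 22/32]
  24 → USB stick 5 (new)  [load 24/32]
  4 → USB stick 2  [load 31/32]
  24 → USB stick 6 (new)  [load 24/32]
  10 → USB stick 4  [load 32/32]
6 USB sticks opened.

6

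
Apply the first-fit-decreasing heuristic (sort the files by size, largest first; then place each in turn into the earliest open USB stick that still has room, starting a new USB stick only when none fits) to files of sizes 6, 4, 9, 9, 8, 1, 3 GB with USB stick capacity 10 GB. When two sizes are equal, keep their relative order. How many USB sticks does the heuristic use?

5

Sorted descending: 9, 9, 8, 6, 4, 3, 1.
  9 → USB stick 1 (new)  [load 9/10]
  9 → USB stick 2 (new)  [load 9/10]
  8 → USB stick 3 (new)  [load 8/10]
  6 → USB stick 4 (new)  [load 6/10]
  4 → USB stick 4  [load 10/10]
  3 → USB stick 5 (new)  [load 3/10]
  1 → USB stick 1  [load 10/10]
5 USB sticks opened.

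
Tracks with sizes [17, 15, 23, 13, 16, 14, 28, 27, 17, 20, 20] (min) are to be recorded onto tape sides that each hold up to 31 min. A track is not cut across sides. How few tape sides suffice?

Total = 28 + 27 + 23 + 20 + 20 + 17 + 17 + 16 + 15 + 14 + 13 = 210 min.
Lower bound: ⌈210/31⌉ = 7 tape sides.
Also, 8 tracks each exceed 31/2 min, and no two of those can share a side, so at least 8 tape sides are needed.
A packing using 8 tape sides:
  side 1: 28 = 28
  side 2: 27 = 27
  side 3: 23 = 23
  side 4: 20 = 20
  side 5: 20 = 20
  side 6: 17 + 14 = 31
  side 7: 17 + 13 = 30
  side 8: 16 + 15 = 31
This matches the lower bound, so 8 is optimal.

8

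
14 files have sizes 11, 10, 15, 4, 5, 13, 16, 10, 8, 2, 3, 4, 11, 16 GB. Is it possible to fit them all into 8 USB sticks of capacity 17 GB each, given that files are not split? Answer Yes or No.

Total = 128 GB; ⌈128/17⌉ = 8.
The bound of 8 does not rule out 8, but exhaustive search shows no assignment into 8 USB sticks of capacity 17 GB exists — the minimum is 9.

No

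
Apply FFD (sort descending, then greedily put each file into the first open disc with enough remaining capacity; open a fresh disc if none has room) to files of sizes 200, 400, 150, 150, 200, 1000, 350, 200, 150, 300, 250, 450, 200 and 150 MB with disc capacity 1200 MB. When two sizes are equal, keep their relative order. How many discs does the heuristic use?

4

Sorted descending: 1000, 450, 400, 350, 300, 250, 200, 200, 200, 200, 150, 150, 150, 150.
  1000 → disc 1 (new)  [load 1000/1200]
  450 → disc 2 (new)  [load 450/1200]
  400 → disc 2  [load 850/1200]
  350 → disc 2  [load 1200/1200]
  300 → disc 3 (new)  [load 300/1200]
  250 → disc 3  [load 550/1200]
  200 → disc 1  [load 1200/1200]
  200 → disc 3  [load 750/1200]
  200 → disc 3  [load 950/1200]
  200 → disc 3  [load 1150/1200]
  150 → disc 4 (new)  [load 150/1200]
  150 → disc 4  [load 300/1200]
  150 → disc 4  [load 450/1200]
  150 → disc 4  [load 600/1200]
4 discs opened.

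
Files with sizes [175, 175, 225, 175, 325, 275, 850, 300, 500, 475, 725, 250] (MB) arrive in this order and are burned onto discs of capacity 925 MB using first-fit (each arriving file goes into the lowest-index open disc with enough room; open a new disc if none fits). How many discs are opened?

  175 → disc 1 (new)  [load 175/925]
  175 → disc 1  [load 350/925]
  225 → disc 1  [load 575/925]
  175 → disc 1  [load 750/925]
  325 → disc 2 (new)  [load 325/925]
  275 → disc 2  [load 600/925]
  850 → disc 3 (new)  [load 850/925]
  300 → disc 2  [load 900/925]
  500 → disc 4 (new)  [load 500/925]
  475 → disc 5 (new)  [load 475/925]
  725 → disc 6 (new)  [load 725/925]
  250 → disc 4  [load 750/925]
6 discs opened.

6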